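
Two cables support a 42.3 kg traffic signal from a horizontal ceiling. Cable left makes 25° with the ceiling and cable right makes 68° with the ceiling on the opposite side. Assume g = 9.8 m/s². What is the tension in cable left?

T_left ≈ 156 N

Weight W = 42.3 × 9.8 = 414.5 N acts straight down.
Horizontal: T_left cos 25° = T_right cos 68°  →  T_right = 2.419 T_left.
Vertical: T_left sin 25° + T_right sin 68° = 414.5.
Substituting the horizontal relation into the vertical equation gives 2.666 T_left = 414.5, so T_left = 155.5 N.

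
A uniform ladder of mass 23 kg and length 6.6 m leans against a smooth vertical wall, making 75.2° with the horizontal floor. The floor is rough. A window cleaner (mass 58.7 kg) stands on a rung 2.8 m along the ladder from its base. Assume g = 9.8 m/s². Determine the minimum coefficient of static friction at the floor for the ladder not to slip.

ΣF_y = 0: N_floor = 23×9.8 + 58.7×9.8 = 800.66 N.
Torques about the foot: N_wall · 6.6 sin 75.2° = 23×9.8×3.3 cos 75.2° + 58.7×9.8×2.8 cos 75.2° → N_wall = 94.257 N.
ΣF_x = 0: f_floor = N_wall = 94.257 N.
μ_min = f_floor / N_floor = 94.257 / 800.66 = 0.1177.

μ_min ≈ 0.118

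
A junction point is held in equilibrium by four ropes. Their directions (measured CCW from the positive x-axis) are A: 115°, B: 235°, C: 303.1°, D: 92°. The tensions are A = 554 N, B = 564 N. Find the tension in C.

T_C ≈ 1080 N

Resolve: ΣF_x = 554 cos 115° + 564 cos 235° + T_C cos 303.1° + T_D cos 92° = 0.
        ΣF_y = 554 sin 115° + 564 sin 235° + T_C sin 303.1° + T_D sin 92° = 0.
The known terms sum to (-557.6, 40.09) N, so 0.5461 T_C − 0.0349 T_D = 557.6 and -0.8377 T_C + 0.9994 T_D = -40.09.
Solving simultaneously: T_C = 1076 N, T_D = 862 N.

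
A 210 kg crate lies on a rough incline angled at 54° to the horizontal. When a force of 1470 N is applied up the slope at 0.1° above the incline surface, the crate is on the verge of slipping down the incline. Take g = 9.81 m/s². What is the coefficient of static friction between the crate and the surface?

μ ≈ 0.163

On the verge of sliding down the incline, friction is at its maximum μN and acts up the slope.
Perpendicular to incline: N = W cos 54° − P sin 0.1° = 1211 − 2.566 = 1208 N.
Along incline: P cos 0.1° + μN = W sin 54° → μ = (W sin 54° − P cos 0.1°) / N = 0.1628.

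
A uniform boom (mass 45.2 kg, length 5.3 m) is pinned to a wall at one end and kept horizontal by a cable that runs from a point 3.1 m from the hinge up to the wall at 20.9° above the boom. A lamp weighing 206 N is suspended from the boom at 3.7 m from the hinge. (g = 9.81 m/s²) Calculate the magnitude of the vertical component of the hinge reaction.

|H_y| ≈ 24.5 N

Take torques about the hinge: T sin 20.9° · 3.1 = 45.2×9.81×2.65 + 206×3.7 = 1937.2 N·m.
So T = 1937.2 / (0.3567 × 3.1) = 1751.8 N.
ΣF_y = 0: H_y = (45.2×9.81 + 206) − T sin 20.9° = 649.41 − 624.92 = 24.495 N.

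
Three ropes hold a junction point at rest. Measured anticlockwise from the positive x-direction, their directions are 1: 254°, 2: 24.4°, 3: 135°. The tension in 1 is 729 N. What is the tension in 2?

T_2 ≈ 681 N

Resolve: ΣF_x = 729 cos 254° + T_2 cos 24.4° + T_3 cos 135° = 0.
        ΣF_y = 729 sin 254° + T_2 sin 24.4° + T_3 sin 135° = 0.
The known terms sum to (-200.9, -700.8) N, so 0.9107 T_2 − 0.7071 T_3 = 200.9 and 0.4131 T_2 + 0.7071 T_3 = 700.8.
Solving simultaneously: T_2 = 681.2 N, T_3 = 593.1 N.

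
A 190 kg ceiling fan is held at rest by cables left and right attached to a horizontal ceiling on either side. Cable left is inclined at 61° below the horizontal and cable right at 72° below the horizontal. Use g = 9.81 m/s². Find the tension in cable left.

T_left ≈ 788 N

Weight W = 190 × 9.81 = 1864 N acts straight down.
Horizontal: T_left cos 61° = T_right cos 72°  →  T_right = 1.569 T_left.
Vertical: T_left sin 61° + T_right sin 72° = 1864.
Substituting the horizontal relation into the vertical equation gives 2.367 T_left = 1864, so T_left = 787.5 N.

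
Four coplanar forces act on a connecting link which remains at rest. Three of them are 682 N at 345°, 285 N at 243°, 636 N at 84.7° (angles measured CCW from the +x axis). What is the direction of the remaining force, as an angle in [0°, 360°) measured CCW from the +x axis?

Sum the known components: ΣF_x = 588.1 N, ΣF_y = 202.8 N.
For equilibrium the remaining force must supply (−ΣF_x, −ΣF_y) = (-588.1, -202.8) N.
Magnitude = √((-588.1)² + (-202.8)²) = 622.1 N; direction = atan2(-202.8, -588.1) = 199.0°.

θ ≈ 199°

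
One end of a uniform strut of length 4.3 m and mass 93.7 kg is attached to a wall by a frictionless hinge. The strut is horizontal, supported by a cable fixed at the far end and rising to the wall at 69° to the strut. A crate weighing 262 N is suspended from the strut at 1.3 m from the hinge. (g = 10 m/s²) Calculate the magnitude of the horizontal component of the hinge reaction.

H_x ≈ 210 N

Take torques about the hinge: T sin 69° · 4.3 = 93.7×10×2.15 + 262×1.3 = 2355.2 N·m.
So T = 2355.2 / (0.9336 × 4.3) = 586.68 N.
ΣF_x = 0: H_x = T cos 69° = 210.25 N.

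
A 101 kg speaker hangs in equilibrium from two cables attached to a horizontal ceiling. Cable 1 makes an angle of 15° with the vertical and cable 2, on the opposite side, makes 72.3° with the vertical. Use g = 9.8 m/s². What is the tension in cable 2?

T_2 ≈ 256 N

Angles from the horizontal: cable 1 is 90° − 15° = 75°, cable 2 is 90° − 72.3° = 17.7°.
Weight W = 101 × 9.8 = 989.8 N acts straight down.
Horizontal: T_1 cos 75° = T_2 cos 17.7°  →  T_1 = 3.681 T_2.
Vertical: T_1 sin 75° + T_2 sin 17.7° = 989.8.
Substituting the horizontal relation into the vertical equation gives 3.859 T_2 = 989.8, so T_2 = 256.5 N.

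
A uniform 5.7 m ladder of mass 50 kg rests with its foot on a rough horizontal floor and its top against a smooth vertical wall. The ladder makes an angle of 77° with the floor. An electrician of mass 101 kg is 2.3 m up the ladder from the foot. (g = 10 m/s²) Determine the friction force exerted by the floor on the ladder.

Torques about the foot: N_wall · 5.7 sin 77° = 50×10×2.85 cos 77° + 101×10×2.3 cos 77° → N_wall = 151.81 N.
ΣF_x = 0: f_floor = N_wall = 151.81 N.

f ≈ 152 N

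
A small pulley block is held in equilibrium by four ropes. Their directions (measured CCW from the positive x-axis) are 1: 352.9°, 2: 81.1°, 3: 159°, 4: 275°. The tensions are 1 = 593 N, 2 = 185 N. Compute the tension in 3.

Resolve: ΣF_x = 593 cos 352.9° + 185 cos 81.1° + T_3 cos 159° + T_4 cos 275° = 0.
        ΣF_y = 593 sin 352.9° + 185 sin 81.1° + T_3 sin 159° + T_4 sin 275° = 0.
The known terms sum to (617.1, 109.5) N, so -0.9336 T_3 + 0.0872 T_4 = -617.1 and 0.3584 T_3 − 0.9962 T_4 = -109.5.
Solving simultaneously: T_3 = 694.6 N, T_4 = 359.8 N.

T_3 ≈ 695 N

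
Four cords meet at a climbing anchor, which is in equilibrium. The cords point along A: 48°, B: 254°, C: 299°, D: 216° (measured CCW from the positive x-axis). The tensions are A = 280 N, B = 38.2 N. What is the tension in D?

Resolve: ΣF_x = 280 cos 48° + 38.2 cos 254° + T_C cos 299° + T_D cos 216° = 0.
        ΣF_y = 280 sin 48° + 38.2 sin 254° + T_C sin 299° + T_D sin 216° = 0.
The known terms sum to (176.8, 171.4) N, so 0.4848 T_C − 0.8090 T_D = -176.8 and -0.8746 T_C − 0.5878 T_D = -171.4.
Solving simultaneously: T_C = 34.96 N, T_D = 239.5 N.

T_D ≈ 240 N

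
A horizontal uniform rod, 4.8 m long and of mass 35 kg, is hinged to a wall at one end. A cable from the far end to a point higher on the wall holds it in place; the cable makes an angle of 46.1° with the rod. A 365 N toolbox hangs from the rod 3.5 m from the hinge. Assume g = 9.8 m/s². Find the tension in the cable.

Take torques about the hinge: T sin 46.1° · 4.8 = 35×9.8×2.4 + 365×3.5 = 2100.7 N·m.
So T = 2100.7 / (0.7206 × 4.8) = 607.38 N.

T ≈ 607 N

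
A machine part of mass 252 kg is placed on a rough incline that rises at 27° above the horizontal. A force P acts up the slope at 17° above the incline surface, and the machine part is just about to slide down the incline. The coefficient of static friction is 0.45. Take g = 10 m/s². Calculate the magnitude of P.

On the verge of sliding down the incline, friction equals μN and acts up the slope.
Perpendicular: N + P sin 17° = W cos 27° = 2245 N.
Along incline: P cos 17° + μN = W sin 27° with W sin 27° = 1144 N.
Solving the pair for P and N: P = 162.1 N, N = 2198 N (and f = μN = 989.1 N).

P ≈ 162 N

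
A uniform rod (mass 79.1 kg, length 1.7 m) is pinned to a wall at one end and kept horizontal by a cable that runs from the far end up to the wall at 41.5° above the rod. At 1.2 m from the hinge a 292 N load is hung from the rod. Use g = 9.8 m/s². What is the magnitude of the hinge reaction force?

Take torques about the hinge: T sin 41.5° · 1.7 = 79.1×9.8×0.85 + 292×1.2 = 1009.3 N·m.
So T = 1009.3 / (0.6626 × 1.7) = 896 N.
ΣF_x = 0: H_x = T cos 41.5° = 671.06 N.
ΣF_y = 0: H_y = (79.1×9.8 + 292) − T sin 41.5° = 1067.2 − 593.71 = 473.47 N.
|H| = √(H_x² + H_y²) = √((671.06)² + (473.47)²) = 821.28 N.

|H| ≈ 821 N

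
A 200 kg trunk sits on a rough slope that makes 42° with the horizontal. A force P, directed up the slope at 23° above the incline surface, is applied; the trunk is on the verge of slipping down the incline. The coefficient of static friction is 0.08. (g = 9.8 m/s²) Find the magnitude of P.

On the verge of sliding down the incline, friction equals μN and acts up the slope.
Perpendicular: N + P sin 23° = W cos 42° = 1457 N.
Along incline: P cos 23° + μN = W sin 42° with W sin 42° = 1311 N.
Solving the pair for P and N: P = 1344 N, N = 931.5 N (and f = μN = 74.52 N).

P ≈ 1340 N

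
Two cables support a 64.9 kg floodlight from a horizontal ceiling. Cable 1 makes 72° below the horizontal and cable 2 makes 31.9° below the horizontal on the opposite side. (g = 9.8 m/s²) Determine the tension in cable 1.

T_1 ≈ 556 N

Weight W = 64.9 × 9.8 = 636 N acts straight down.
Horizontal: T_1 cos 72° = T_2 cos 31.9°  →  T_2 = 0.364 T_1.
Vertical: T_1 sin 72° + T_2 sin 31.9° = 636.
Substituting the horizontal relation into the vertical equation gives 1.143 T_1 = 636, so T_1 = 556.3 N.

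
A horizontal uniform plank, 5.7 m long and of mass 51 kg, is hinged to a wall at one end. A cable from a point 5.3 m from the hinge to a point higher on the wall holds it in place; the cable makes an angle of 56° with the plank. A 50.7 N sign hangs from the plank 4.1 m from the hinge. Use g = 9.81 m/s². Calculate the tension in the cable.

Take torques about the hinge: T sin 56° · 5.3 = 51×9.81×2.85 + 50.7×4.1 = 1633.8 N·m.
So T = 1633.8 / (0.8290 × 5.3) = 371.82 N.

T ≈ 372 N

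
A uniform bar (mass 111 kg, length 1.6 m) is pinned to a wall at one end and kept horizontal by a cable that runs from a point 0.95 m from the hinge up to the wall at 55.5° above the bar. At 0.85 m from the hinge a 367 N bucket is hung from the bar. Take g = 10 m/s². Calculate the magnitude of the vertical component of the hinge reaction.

Take torques about the hinge: T sin 55.5° · 0.95 = 111×10×0.8 + 367×0.85 = 1200 N·m.
So T = 1200 / (0.8241 × 0.95) = 1532.7 N.
ΣF_y = 0: H_y = (111×10 + 367) − T sin 55.5° = 1477 − 1263.1 = 213.89 N.

|H_y| ≈ 214 N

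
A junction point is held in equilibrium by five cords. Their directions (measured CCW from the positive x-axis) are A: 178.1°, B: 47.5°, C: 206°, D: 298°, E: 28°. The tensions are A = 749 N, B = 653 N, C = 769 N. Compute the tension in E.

Resolve: ΣF_x = 749 cos 178.1° + 653 cos 47.5° + 769 cos 206° + T_D cos 298° + T_E cos 28° = 0.
        ΣF_y = 749 sin 178.1° + 653 sin 47.5° + 769 sin 206° + T_D sin 298° + T_E sin 28° = 0.
The known terms sum to (-998.6, 169.2) N, so 0.4695 T_D + 0.8829 T_E = 998.6 and -0.8829 T_D + 0.4695 T_E = -169.2.
Solving simultaneously: T_D = 618.2 N, T_E = 802.3 N.

T_E ≈ 802 N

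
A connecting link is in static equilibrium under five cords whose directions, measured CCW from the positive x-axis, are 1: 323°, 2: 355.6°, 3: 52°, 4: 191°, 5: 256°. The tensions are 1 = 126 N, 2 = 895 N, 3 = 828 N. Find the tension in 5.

T_5 ≈ 234 N

Resolve: ΣF_x = 126 cos 323° + 895 cos 355.6° + 828 cos 52° + T_4 cos 191° + T_5 cos 256° = 0.
        ΣF_y = 126 sin 323° + 895 sin 355.6° + 828 sin 52° + T_4 sin 191° + T_5 sin 256° = 0.
The known terms sum to (1503, 508) N, so -0.9816 T_4 − 0.2419 T_5 = -1503 and -0.1908 T_4 − 0.9703 T_5 = -508.
Solving simultaneously: T_4 = 1473 N, T_5 = 233.8 N.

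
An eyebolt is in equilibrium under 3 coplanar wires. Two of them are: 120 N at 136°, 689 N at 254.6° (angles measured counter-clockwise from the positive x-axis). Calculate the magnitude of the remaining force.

Sum the known components: ΣF_x = -269.3 N, ΣF_y = -580.9 N.
For equilibrium the remaining force must supply (−ΣF_x, −ΣF_y) = (269.3, 580.9) N.
Magnitude = √((269.3)² + (580.9)²) = 640.3 N; direction = atan2(580.9, 269.3) = 65.1°.

F ≈ 640 N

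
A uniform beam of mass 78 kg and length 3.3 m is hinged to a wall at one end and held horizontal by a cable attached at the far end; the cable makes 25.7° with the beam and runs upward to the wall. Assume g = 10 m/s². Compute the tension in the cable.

T ≈ 899 N

Take torques about the hinge: T sin 25.7° · 3.3 = 78×10×1.65 = 1287 N·m.
So T = 1287 / (0.4337 × 3.3) = 899.32 N.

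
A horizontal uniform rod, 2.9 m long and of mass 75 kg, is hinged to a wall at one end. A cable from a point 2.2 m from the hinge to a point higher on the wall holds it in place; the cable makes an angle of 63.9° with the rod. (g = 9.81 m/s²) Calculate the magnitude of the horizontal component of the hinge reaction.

H_x ≈ 238 N

Take torques about the hinge: T sin 63.9° · 2.2 = 75×9.81×1.45 = 1066.8 N·m.
So T = 1066.8 / (0.8980 × 2.2) = 539.99 N.
ΣF_x = 0: H_x = T cos 63.9° = 237.56 N.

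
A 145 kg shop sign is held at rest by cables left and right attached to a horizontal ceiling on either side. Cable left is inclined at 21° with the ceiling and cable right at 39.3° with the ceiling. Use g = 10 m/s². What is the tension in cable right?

T_right ≈ 1560 N

Weight W = 145 × 10 = 1450 N acts straight down.
Horizontal: T_left cos 21° = T_right cos 39.3°  →  T_left = 0.8289 T_right.
Vertical: T_left sin 21° + T_right sin 39.3° = 1450.
Substituting the horizontal relation into the vertical equation gives 0.9304 T_right = 1450, so T_right = 1558 N.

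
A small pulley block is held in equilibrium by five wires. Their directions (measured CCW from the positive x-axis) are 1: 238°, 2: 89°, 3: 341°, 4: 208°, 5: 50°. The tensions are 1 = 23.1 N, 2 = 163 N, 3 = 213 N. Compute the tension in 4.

Resolve: ΣF_x = 23.1 cos 238° + 163 cos 89° + 213 cos 341° + T_4 cos 208° + T_5 cos 50° = 0.
        ΣF_y = 23.1 sin 238° + 163 sin 89° + 213 sin 341° + T_4 sin 208° + T_5 sin 50° = 0.
The known terms sum to (192, 74.04) N, so -0.8829 T_4 + 0.6428 T_5 = -192 and -0.4695 T_4 + 0.7660 T_5 = -74.04.
Solving simultaneously: T_4 = 265.6 N, T_5 = 66.11 N.

T_4 ≈ 266 N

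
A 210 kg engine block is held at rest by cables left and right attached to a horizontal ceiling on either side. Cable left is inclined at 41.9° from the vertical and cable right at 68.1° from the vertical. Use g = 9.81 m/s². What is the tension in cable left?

Angles from the horizontal: cable left is 90° − 41.9° = 48.1°, cable right is 90° − 68.1° = 21.9°.
Weight W = 210 × 9.81 = 2060 N acts straight down.
Horizontal: T_left cos 48.1° = T_right cos 21.9°  →  T_right = 0.7198 T_left.
Vertical: T_left sin 48.1° + T_right sin 21.9° = 2060.
Substituting the horizontal relation into the vertical equation gives 1.013 T_left = 2060, so T_left = 2034 N.

T_left ≈ 2030 N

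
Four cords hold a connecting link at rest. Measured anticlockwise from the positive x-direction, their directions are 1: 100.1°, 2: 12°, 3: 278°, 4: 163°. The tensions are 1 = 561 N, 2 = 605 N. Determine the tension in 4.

Resolve: ΣF_x = 561 cos 100.1° + 605 cos 12° + T_3 cos 278° + T_4 cos 163° = 0.
        ΣF_y = 561 sin 100.1° + 605 sin 12° + T_3 sin 278° + T_4 sin 163° = 0.
The known terms sum to (493.4, 678.1) N, so 0.1392 T_3 − 0.9563 T_4 = -493.4 and -0.9903 T_3 + 0.2924 T_4 = -678.1.
Solving simultaneously: T_3 = 874.7 N, T_4 = 643.2 N.

T_4 ≈ 643 N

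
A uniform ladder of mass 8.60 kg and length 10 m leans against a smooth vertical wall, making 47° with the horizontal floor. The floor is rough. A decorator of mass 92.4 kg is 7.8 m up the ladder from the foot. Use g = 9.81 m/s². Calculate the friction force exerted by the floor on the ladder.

Torques about the foot: N_wall · 10 sin 47° = 8.60×9.81×5 cos 47° + 92.4×9.81×7.8 cos 47° → N_wall = 698.65 N.
ΣF_x = 0: f_floor = N_wall = 698.65 N.

f ≈ 699 N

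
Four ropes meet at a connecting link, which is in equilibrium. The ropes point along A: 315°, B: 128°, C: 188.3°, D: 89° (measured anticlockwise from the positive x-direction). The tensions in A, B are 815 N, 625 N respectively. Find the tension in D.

Resolve: ΣF_x = 815 cos 315° + 625 cos 128° + T_C cos 188.3° + T_D cos 89° = 0.
        ΣF_y = 815 sin 315° + 625 sin 128° + T_C sin 188.3° + T_D sin 89° = 0.
The known terms sum to (191.5, -83.79) N, so -0.9895 T_C + 0.0175 T_D = -191.5 and -0.1444 T_C + 0.9998 T_D = 83.79.
Solving simultaneously: T_C = 195.5 N, T_D = 112 N.

T_D ≈ 112 N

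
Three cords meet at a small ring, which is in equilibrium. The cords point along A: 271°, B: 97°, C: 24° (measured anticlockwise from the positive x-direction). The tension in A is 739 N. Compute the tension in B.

Resolve: ΣF_x = 739 cos 271° + T_B cos 97° + T_C cos 24° = 0.
        ΣF_y = 739 sin 271° + T_B sin 97° + T_C sin 24° = 0.
The known terms sum to (12.9, -738.9) N, so -0.1219 T_B + 0.9135 T_C = -12.9 and 0.9925 T_B + 0.4067 T_C = 738.9.
Solving simultaneously: T_B = 711.3 N, T_C = 80.78 N.

T_B ≈ 711 N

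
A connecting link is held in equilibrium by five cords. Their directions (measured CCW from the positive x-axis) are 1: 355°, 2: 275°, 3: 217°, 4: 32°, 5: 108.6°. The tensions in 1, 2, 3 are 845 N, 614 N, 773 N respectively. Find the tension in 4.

T_4 ≈ 106 N

Resolve: ΣF_x = 845 cos 355° + 614 cos 275° + 773 cos 217° + T_4 cos 32° + T_5 cos 108.6° = 0.
        ΣF_y = 845 sin 355° + 614 sin 275° + 773 sin 217° + T_4 sin 32° + T_5 sin 108.6° = 0.
The known terms sum to (278, -1151) N, so 0.8480 T_4 − 0.3190 T_5 = -278 and 0.5299 T_4 + 0.9478 T_5 = 1151.
Solving simultaneously: T_4 = 106.4 N, T_5 = 1154 N.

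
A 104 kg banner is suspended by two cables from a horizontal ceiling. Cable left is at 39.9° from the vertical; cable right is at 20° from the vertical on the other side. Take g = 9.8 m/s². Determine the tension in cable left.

T_left ≈ 403 N

Angles from the horizontal: cable left is 90° − 39.9° = 50.1°, cable right is 90° − 20° = 70°.
Weight W = 104 × 9.8 = 1019 N acts straight down.
Horizontal: T_left cos 50.1° = T_right cos 70°  →  T_right = 1.875 T_left.
Vertical: T_left sin 50.1° + T_right sin 70° = 1019.
Substituting the horizontal relation into the vertical equation gives 2.53 T_left = 1019, so T_left = 402.9 N.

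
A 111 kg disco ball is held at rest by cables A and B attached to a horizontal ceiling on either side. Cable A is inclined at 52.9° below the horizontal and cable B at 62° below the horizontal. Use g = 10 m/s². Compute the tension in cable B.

Weight W = 111 × 10 = 1110 N acts straight down.
Horizontal: T_A cos 52.9° = T_B cos 62°  →  T_A = 0.7783 T_B.
Vertical: T_A sin 52.9° + T_B sin 62° = 1110.
Substituting the horizontal relation into the vertical equation gives 1.504 T_B = 1110, so T_B = 738.2 N.

T_B ≈ 738 N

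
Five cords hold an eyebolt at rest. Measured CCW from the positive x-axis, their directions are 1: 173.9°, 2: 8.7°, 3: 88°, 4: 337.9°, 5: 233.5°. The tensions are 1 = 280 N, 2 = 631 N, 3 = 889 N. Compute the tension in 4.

Resolve: ΣF_x = 280 cos 173.9° + 631 cos 8.7° + 889 cos 88° + T_4 cos 337.9° + T_5 cos 233.5° = 0.
        ΣF_y = 280 sin 173.9° + 631 sin 8.7° + 889 sin 88° + T_4 sin 337.9° + T_5 sin 233.5° = 0.
The known terms sum to (376.4, 1014) N, so 0.9265 T_4 − 0.5948 T_5 = -376.4 and -0.3762 T_4 − 0.8039 T_5 = -1014.
Solving simultaneously: T_4 = 310.2 N, T_5 = 1116 N.

T_4 ≈ 310 N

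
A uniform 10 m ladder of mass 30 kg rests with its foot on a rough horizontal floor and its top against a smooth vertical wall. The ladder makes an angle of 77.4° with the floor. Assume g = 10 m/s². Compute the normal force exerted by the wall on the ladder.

N_wall ≈ 33.5 N

Torques about the foot: N_wall · 10 sin 77.4° = 30×10×5 cos 77.4° → N_wall = 33.529 N.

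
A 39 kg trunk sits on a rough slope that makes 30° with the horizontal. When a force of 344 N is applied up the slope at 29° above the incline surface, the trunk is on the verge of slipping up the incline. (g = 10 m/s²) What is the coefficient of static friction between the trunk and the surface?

μ ≈ 0.619

On the verge of sliding up the incline, friction is at its maximum μN and acts down the slope.
Perpendicular to incline: N = W cos 30° − P sin 29° = 337.7 − 166.8 = 171 N.
Along incline: P cos 29° − μN = W sin 30° → μ = −(W sin 30° − P cos 29°) / N = 0.6192.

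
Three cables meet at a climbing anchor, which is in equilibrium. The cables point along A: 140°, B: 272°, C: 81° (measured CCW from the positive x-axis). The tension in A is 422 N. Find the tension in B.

T_B ≈ 1900 N

Resolve: ΣF_x = 422 cos 140° + T_B cos 272° + T_C cos 81° = 0.
        ΣF_y = 422 sin 140° + T_B sin 272° + T_C sin 81° = 0.
The known terms sum to (-323.3, 271.3) N, so 0.0349 T_B + 0.1564 T_C = 323.3 and -0.9994 T_B + 0.9877 T_C = -271.3.
Solving simultaneously: T_B = 1896 N, T_C = 1644 N.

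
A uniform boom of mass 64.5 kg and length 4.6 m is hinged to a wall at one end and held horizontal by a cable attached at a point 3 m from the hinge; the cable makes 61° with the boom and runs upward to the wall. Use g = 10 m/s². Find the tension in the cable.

T ≈ 565 N

Take torques about the hinge: T sin 61° · 3 = 64.5×10×2.3 = 1483.5 N·m.
So T = 1483.5 / (0.8746 × 3) = 565.39 N.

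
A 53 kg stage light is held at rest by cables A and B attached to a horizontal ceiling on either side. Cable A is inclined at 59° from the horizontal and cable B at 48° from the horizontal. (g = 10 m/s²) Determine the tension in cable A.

Weight W = 53 × 10 = 530 N acts straight down.
Horizontal: T_A cos 59° = T_B cos 48°  →  T_B = 0.7697 T_A.
Vertical: T_A sin 59° + T_B sin 48° = 530.
Substituting the horizontal relation into the vertical equation gives 1.429 T_A = 530, so T_A = 370.8 N.

T_A ≈ 371 N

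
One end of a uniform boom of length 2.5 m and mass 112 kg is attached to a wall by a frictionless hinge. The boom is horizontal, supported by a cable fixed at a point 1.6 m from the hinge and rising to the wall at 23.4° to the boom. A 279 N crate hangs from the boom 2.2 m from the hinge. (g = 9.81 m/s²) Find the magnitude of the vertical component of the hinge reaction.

Take torques about the hinge: T sin 23.4° · 1.6 = 112×9.81×1.25 + 279×2.2 = 1987.2 N·m.
So T = 1987.2 / (0.3971 × 1.6) = 3127.3 N.
ΣF_y = 0: H_y = (112×9.81 + 279) − T sin 23.4° = 1377.7 − 1242 = 135.72 N.

|H_y| ≈ 136 N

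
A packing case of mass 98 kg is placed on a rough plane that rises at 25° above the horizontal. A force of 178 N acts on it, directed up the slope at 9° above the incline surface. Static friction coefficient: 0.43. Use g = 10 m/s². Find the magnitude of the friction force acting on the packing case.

f ≈ 238 N

Axes along / perpendicular to the incline. W sin 25° = 414.2 N down-slope; W cos 25° = 888.2 N into the surface.
Perpendicular: N = W cos 25° − P sin 9° = 888.2 − 27.85 = 860.3 N.
Along incline: P cos 9° + f = W sin 25° (friction acts up-slope) → f = 414.2 − 175.8 = 238.4 N.
|f| = 238.4 N ≤ μN = 369.9 N, so the packing case is indeed static.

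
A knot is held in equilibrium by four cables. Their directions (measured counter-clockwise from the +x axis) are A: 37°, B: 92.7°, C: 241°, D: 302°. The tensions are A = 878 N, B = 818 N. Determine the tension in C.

T_C ≈ 1460 N

Resolve: ΣF_x = 878 cos 37° + 818 cos 92.7° + T_C cos 241° + T_D cos 302° = 0.
        ΣF_y = 878 sin 37° + 818 sin 92.7° + T_C sin 241° + T_D sin 302° = 0.
The known terms sum to (662.7, 1345) N, so -0.4848 T_C + 0.5299 T_D = -662.7 and -0.8746 T_C − 0.8480 T_D = -1345.
Solving simultaneously: T_C = 1458 N, T_D = 83.15 N.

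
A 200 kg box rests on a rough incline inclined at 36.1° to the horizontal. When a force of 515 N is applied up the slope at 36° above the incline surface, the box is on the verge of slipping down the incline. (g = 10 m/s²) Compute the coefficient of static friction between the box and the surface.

μ ≈ 0.580

On the verge of sliding down the incline, friction is at its maximum μN and acts up the slope.
Perpendicular to incline: N = W cos 36.1° − P sin 36° = 1616 − 302.7 = 1313 N.
Along incline: P cos 36° + μN = W sin 36.1° → μ = (W sin 36.1° − P cos 36°) / N = 0.58.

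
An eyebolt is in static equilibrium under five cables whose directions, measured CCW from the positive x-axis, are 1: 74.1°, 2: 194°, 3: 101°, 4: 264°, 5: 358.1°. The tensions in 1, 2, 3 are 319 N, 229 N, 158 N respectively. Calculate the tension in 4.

T_4 ≈ 402 N

Resolve: ΣF_x = 319 cos 74.1° + 229 cos 194° + 158 cos 101° + T_4 cos 264° + T_5 cos 358.1° = 0.
        ΣF_y = 319 sin 74.1° + 229 sin 194° + 158 sin 101° + T_4 sin 264° + T_5 sin 358.1° = 0.
The known terms sum to (-165, 406.5) N, so -0.1045 T_4 + 0.9995 T_5 = 165 and -0.9945 T_4 − 0.0332 T_5 = -406.5.
Solving simultaneously: T_4 = 401.8 N, T_5 = 207.1 N.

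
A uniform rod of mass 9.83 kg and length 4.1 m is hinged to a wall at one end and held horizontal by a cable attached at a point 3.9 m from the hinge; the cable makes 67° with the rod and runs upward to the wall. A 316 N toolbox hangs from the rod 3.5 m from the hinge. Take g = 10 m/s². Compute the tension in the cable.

Take torques about the hinge: T sin 67° · 3.9 = 9.83×10×2.05 + 316×3.5 = 1307.5 N·m.
So T = 1307.5 / (0.9205 × 3.9) = 364.21 N.

T ≈ 364 N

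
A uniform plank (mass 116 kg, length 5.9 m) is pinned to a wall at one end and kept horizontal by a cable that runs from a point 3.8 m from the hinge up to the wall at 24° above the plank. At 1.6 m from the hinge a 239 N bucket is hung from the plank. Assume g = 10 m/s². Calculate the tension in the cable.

T ≈ 2460 N

Take torques about the hinge: T sin 24° · 3.8 = 116×10×2.95 + 239×1.6 = 3804.4 N·m.
So T = 3804.4 / (0.4067 × 3.8) = 2461.4 N.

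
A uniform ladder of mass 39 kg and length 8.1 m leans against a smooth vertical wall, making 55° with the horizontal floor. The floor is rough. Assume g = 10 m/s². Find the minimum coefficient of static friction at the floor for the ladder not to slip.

ΣF_y = 0: N_floor = 39×10 = 390 N.
Torques about the foot: N_wall · 8.1 sin 55° = 39×10×4.05 cos 55° → N_wall = 136.54 N.
ΣF_x = 0: f_floor = N_wall = 136.54 N.
μ_min = f_floor / N_floor = 136.54 / 390 = 0.3501.

μ_min ≈ 0.350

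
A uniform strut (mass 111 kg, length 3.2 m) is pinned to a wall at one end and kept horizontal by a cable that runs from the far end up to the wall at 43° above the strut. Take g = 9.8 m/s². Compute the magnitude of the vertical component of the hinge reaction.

Take torques about the hinge: T sin 43° · 3.2 = 111×9.8×1.6 = 1740.5 N·m.
So T = 1740.5 / (0.6820 × 3.2) = 797.51 N.
ΣF_y = 0: H_y = (111×9.8) − T sin 43° = 1087.8 − 543.9 = 543.9 N.

|H_y| ≈ 544 N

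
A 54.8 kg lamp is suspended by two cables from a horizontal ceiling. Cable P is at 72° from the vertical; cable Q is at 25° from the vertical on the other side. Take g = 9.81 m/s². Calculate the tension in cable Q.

Angles from the horizontal: cable P is 90° − 72° = 18°, cable Q is 90° − 25° = 65°.
Weight W = 54.8 × 9.81 = 537.6 N acts straight down.
Horizontal: T_P cos 18° = T_Q cos 65°  →  T_P = 0.4444 T_Q.
Vertical: T_P sin 18° + T_Q sin 65° = 537.6.
Substituting the horizontal relation into the vertical equation gives 1.044 T_Q = 537.6, so T_Q = 515.1 N.

T_Q ≈ 515 N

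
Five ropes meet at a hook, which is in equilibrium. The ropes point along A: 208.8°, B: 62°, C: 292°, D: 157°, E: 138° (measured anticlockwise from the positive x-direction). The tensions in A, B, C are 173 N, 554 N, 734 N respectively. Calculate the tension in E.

Resolve: ΣF_x = 173 cos 208.8° + 554 cos 62° + 734 cos 292° + T_D cos 157° + T_E cos 138° = 0.
        ΣF_y = 173 sin 208.8° + 554 sin 62° + 734 sin 292° + T_D sin 157° + T_E sin 138° = 0.
The known terms sum to (383.4, -274.7) N, so -0.9205 T_D − 0.7431 T_E = -383.4 and 0.3907 T_D + 0.6691 T_E = 274.7.
Solving simultaneously: T_D = 161 N, T_E = 316.6 N.

T_E ≈ 317 N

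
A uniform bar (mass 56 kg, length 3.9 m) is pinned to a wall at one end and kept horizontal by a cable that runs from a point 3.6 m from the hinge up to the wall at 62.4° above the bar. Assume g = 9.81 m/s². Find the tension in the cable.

T ≈ 336 N

Take torques about the hinge: T sin 62.4° · 3.6 = 56×9.81×1.95 = 1071.3 N·m.
So T = 1071.3 / (0.8862 × 3.6) = 335.78 N.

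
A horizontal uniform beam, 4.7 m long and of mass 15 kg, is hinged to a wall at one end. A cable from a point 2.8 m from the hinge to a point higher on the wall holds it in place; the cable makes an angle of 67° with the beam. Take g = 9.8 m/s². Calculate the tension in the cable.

Take torques about the hinge: T sin 67° · 2.8 = 15×9.8×2.35 = 345.45 N·m.
So T = 345.45 / (0.9205 × 2.8) = 134.03 N.

T ≈ 134 N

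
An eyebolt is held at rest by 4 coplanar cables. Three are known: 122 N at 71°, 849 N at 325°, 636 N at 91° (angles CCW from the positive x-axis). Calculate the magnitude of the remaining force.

Sum the known components: ΣF_x = 724.1 N, ΣF_y = 264.3 N.
For equilibrium the remaining force must supply (−ΣF_x, −ΣF_y) = (-724.1, -264.3) N.
Magnitude = √((-724.1)² + (-264.3)²) = 770.8 N; direction = atan2(-264.3, -724.1) = 200.1°.

F ≈ 771 N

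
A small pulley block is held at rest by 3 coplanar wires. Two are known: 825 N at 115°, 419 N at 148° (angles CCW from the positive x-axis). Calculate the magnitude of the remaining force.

Sum the known components: ΣF_x = -704 N, ΣF_y = 969.7 N.
For equilibrium the remaining force must supply (−ΣF_x, −ΣF_y) = (704, -969.7) N.
Magnitude = √((704)² + (-969.7)²) = 1198 N; direction = atan2(-969.7, 704) = 306.0°.

F ≈ 1200 N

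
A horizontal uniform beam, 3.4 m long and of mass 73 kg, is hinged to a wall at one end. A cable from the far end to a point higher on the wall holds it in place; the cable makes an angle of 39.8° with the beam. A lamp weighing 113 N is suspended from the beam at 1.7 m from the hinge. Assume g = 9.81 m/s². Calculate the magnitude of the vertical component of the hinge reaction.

|H_y| ≈ 415 N

Take torques about the hinge: T sin 39.8° · 3.4 = 73×9.81×1.7 + 113×1.7 = 1409.5 N·m.
So T = 1409.5 / (0.6401 × 3.4) = 647.65 N.
ΣF_y = 0: H_y = (73×9.81 + 113) − T sin 39.8° = 829.13 − 414.57 = 414.56 N.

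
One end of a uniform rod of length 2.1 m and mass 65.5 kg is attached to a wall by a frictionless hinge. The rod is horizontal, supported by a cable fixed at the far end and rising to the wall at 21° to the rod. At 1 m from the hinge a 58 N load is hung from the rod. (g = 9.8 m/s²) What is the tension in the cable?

Take torques about the hinge: T sin 21° · 2.1 = 65.5×9.8×1.05 + 58×1 = 732 N·m.
So T = 732 / (0.3584 × 2.1) = 972.66 N.

T ≈ 973 N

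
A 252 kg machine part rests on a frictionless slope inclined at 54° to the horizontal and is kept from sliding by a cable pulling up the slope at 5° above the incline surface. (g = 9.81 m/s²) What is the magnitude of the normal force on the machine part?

Take axes along and perpendicular to the incline. Weight components: W sin 54° = 2000 N down-slope, W cos 54° = 1453 N into the surface.
Along incline: T cos 5° = W sin 54° → T = 2008 N.
Perpendicular: N = W cos 54° − T sin 5° = 1278 N.

N ≈ 1280 N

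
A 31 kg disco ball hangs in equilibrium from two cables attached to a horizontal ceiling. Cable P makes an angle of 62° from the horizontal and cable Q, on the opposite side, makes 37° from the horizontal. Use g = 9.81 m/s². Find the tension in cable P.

T_P ≈ 246 N

Weight W = 31 × 9.81 = 304.1 N acts straight down.
Horizontal: T_P cos 62° = T_Q cos 37°  →  T_Q = 0.5878 T_P.
Vertical: T_P sin 62° + T_Q sin 37° = 304.1.
Substituting the horizontal relation into the vertical equation gives 1.237 T_P = 304.1, so T_P = 245.9 N.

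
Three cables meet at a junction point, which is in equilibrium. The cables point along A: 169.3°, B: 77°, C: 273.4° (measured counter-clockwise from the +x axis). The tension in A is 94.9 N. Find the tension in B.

Resolve: ΣF_x = 94.9 cos 169.3° + T_B cos 77° + T_C cos 273.4° = 0.
        ΣF_y = 94.9 sin 169.3° + T_B sin 77° + T_C sin 273.4° = 0.
The known terms sum to (-93.25, 17.62) N, so 0.2250 T_B + 0.0593 T_C = 93.25 and 0.9744 T_B − 0.9982 T_C = -17.62.
Solving simultaneously: T_B = 326 N, T_C = 335.8 N.

T_B ≈ 326 N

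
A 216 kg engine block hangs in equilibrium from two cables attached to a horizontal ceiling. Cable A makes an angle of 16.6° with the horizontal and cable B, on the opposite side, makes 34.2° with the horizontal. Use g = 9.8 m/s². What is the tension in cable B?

T_B ≈ 2620 N

Weight W = 216 × 9.8 = 2117 N acts straight down.
Horizontal: T_A cos 16.6° = T_B cos 34.2°  →  T_A = 0.8631 T_B.
Vertical: T_A sin 16.6° + T_B sin 34.2° = 2117.
Substituting the horizontal relation into the vertical equation gives 0.8086 T_B = 2117, so T_B = 2618 N.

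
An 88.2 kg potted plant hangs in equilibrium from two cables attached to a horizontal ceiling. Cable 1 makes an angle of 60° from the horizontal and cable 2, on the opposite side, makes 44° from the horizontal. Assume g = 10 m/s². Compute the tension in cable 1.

T_1 ≈ 654 N

Weight W = 88.2 × 10 = 882 N acts straight down.
Horizontal: T_1 cos 60° = T_2 cos 44°  →  T_2 = 0.6951 T_1.
Vertical: T_1 sin 60° + T_2 sin 44° = 882.
Substituting the horizontal relation into the vertical equation gives 1.349 T_1 = 882, so T_1 = 653.9 N.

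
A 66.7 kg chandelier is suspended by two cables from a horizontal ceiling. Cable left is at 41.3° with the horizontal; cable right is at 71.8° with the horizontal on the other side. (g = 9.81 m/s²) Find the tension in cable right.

Weight W = 66.7 × 9.81 = 654.3 N acts straight down.
Horizontal: T_left cos 41.3° = T_right cos 71.8°  →  T_left = 0.4157 T_right.
Vertical: T_left sin 41.3° + T_right sin 71.8° = 654.3.
Substituting the horizontal relation into the vertical equation gives 1.224 T_right = 654.3, so T_right = 534.4 N.

T_right ≈ 534 N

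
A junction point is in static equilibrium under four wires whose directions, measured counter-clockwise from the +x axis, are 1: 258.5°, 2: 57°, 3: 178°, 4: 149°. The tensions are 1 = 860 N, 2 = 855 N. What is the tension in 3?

Resolve: ΣF_x = 860 cos 258.5° + 855 cos 57° + T_3 cos 178° + T_4 cos 149° = 0.
        ΣF_y = 860 sin 258.5° + 855 sin 57° + T_3 sin 178° + T_4 sin 149° = 0.
The known terms sum to (294.2, -125.7) N, so -0.9994 T_3 − 0.8572 T_4 = -294.2 and 0.0349 T_3 + 0.5150 T_4 = 125.7.
Solving simultaneously: T_3 = 90.36 N, T_4 = 237.9 N.

T_3 ≈ 90.4 N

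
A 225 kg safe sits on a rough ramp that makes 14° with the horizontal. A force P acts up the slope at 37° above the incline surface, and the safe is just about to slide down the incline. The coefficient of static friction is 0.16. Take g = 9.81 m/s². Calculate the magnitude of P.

P ≈ 272 N

On the verge of sliding down the incline, friction equals μN and acts up the slope.
Perpendicular: N + P sin 37° = W cos 14° = 2142 N.
Along incline: P cos 37° + μN = W sin 14° with W sin 14° = 534 N.
Solving the pair for P and N: P = 272.4 N, N = 1978 N (and f = μN = 316.4 N).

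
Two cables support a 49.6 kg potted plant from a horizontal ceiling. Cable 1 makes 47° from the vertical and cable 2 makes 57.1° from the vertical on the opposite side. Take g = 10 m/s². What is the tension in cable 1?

T_1 ≈ 429 N

Angles from the horizontal: cable 1 is 90° − 47° = 43°, cable 2 is 90° − 57.1° = 32.9°.
Weight W = 49.6 × 10 = 496 N acts straight down.
Horizontal: T_1 cos 43° = T_2 cos 32.9°  →  T_2 = 0.8711 T_1.
Vertical: T_1 sin 43° + T_2 sin 32.9° = 496.
Substituting the horizontal relation into the vertical equation gives 1.155 T_1 = 496, so T_1 = 429.4 N.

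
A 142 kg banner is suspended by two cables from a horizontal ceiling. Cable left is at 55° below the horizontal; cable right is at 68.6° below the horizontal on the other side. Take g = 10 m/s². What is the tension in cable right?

Weight W = 142 × 10 = 1420 N acts straight down.
Horizontal: T_left cos 55° = T_right cos 68.6°  →  T_left = 0.6361 T_right.
Vertical: T_left sin 55° + T_right sin 68.6° = 1420.
Substituting the horizontal relation into the vertical equation gives 1.452 T_right = 1420, so T_right = 977.9 N.

T_right ≈ 978 N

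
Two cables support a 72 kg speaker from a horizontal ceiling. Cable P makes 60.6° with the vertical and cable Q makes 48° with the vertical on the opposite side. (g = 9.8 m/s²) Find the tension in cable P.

Angles from the horizontal: cable P is 90° − 60.6° = 29.4°, cable Q is 90° − 48° = 42°.
Weight W = 72 × 9.8 = 705.6 N acts straight down.
Horizontal: T_P cos 29.4° = T_Q cos 42°  →  T_Q = 1.172 T_P.
Vertical: T_P sin 29.4° + T_Q sin 42° = 705.6.
Substituting the horizontal relation into the vertical equation gives 1.275 T_P = 705.6, so T_P = 553.3 N.

T_P ≈ 553 N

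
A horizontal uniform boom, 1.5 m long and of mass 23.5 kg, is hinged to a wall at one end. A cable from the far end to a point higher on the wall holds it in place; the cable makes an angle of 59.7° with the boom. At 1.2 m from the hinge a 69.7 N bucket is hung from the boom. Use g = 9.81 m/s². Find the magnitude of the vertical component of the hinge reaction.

Take torques about the hinge: T sin 59.7° · 1.5 = 23.5×9.81×0.75 + 69.7×1.2 = 256.54 N·m.
So T = 256.54 / (0.8634 × 1.5) = 198.09 N.
ΣF_y = 0: H_y = (23.5×9.81 + 69.7) − T sin 59.7° = 300.24 − 171.03 = 129.21 N.

|H_y| ≈ 129 N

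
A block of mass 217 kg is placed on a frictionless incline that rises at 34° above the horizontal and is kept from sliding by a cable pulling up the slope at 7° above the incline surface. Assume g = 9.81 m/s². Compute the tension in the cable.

Take axes along and perpendicular to the incline. Weight components: W sin 34° = 1190 N down-slope, W cos 34° = 1765 N into the surface.
Along incline: T cos 7° = W sin 34° → T = 1199 N.
Perpendicular: N = W cos 34° − T sin 7° = 1619 N.

T ≈ 1200 N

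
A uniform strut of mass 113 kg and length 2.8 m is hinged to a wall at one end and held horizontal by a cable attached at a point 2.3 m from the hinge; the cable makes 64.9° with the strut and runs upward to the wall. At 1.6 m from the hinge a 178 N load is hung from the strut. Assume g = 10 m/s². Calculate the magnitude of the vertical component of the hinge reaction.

Take torques about the hinge: T sin 64.9° · 2.3 = 113×10×1.4 + 178×1.6 = 1866.8 N·m.
So T = 1866.8 / (0.9056 × 2.3) = 896.29 N.
ΣF_y = 0: H_y = (113×10 + 178) − T sin 64.9° = 1308 − 811.65 = 496.35 N.

|H_y| ≈ 496 N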